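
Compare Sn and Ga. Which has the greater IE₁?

Ga is in period 4, group 13; Sn is in period 5, group 14.
Removing the outermost electron gets harder across a period and easier down a group.
These sit on a diagonal, where the across-period and down-group effects partly cancel.
Sn > Ga: period and group pull opposite ways; the across-period shift dominates (709 vs 579 kJ/mol).
For reference (kJ/mol): Ga 579, Sn 709.
So Sn has the greater IE₁ (Sn > Ga).

Sn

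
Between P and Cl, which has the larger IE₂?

Cl

The second ionization energy removes an electron from the +1 ion. For each element: P⁺ still has 4 valence electrons; Cl⁺ still has 6 valence electrons.
All are still removing valence electrons, so compare the +1 ions as you would atoms: IE_2 generally rises across a period (higher Z_eff) and falls down a group (larger shell), subject to the usual subshell exceptions.
Valence configurations: P⁺ [Ne]3s²3p², Cl⁺ [Ne]3s²3p⁴.
Approximate IE_2 values (kJ/mol): P 1907, Cl 2298.
Putting it together, IE_2: P < Cl.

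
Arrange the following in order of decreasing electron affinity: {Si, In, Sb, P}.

EA tends to increase across a period and decrease down a group, though the pattern is less regular than for IE or radius.
Here both period and group differ, so the two effects have to be weighed against each other.
P > In: both effects reinforce here, so P is clearly the higher of the two.
Sb > P: this pair runs against the simple trend — see the exception note.
Si > Sb: period and group pull opposite ways; the down-group shift dominates (134 vs 103 kJ/mol).
Note the exception: Sb has a higher electron affinity than P, contrary to the simple trend — both are half-filled np³, but the pairing/repulsion penalty for the added electron shrinks as the p orbitals become larger and more diffuse down the group, and for Sb that outweighs the weaker nuclear attraction.
Note the exception: Si has a higher electron affinity than P, contrary to the simple trend — adding an electron to P's half-filled 3p³ is unfavourable, so Si (3p²) has the more exothermic EA.
For reference (kJ/mol): Si 134, P 72, In 29, Sb 103.
So from highest to lowest: Si > Sb > P > In.

Si > Sb > P > In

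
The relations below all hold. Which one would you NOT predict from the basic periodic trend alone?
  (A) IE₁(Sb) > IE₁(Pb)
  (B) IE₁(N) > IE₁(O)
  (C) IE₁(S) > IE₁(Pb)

(B)

The general trend: first ionisation energy increases across a period and decreases down a group.
(A) Sb (period 5, group 15) vs Pb (period 6, group 14): the stated order agrees with the simple trend.
(B) N (period 2, group 15) vs O (period 2, group 16): the stated order contradicts the simple trend.
(C) S (period 3, group 16) vs Pb (period 6, group 14): the stated order agrees with the simple trend.
The exception is (B): pairing an electron in O's 2p⁴ costs repulsion energy, so O ionizes more easily than half-filled N (2p³).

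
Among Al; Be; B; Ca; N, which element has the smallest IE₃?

Al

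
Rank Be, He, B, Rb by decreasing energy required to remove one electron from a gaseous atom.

He is in period 1, group 18; Be is in period 2, group 2; B is in period 2, group 13; Rb is in period 5, group 1.
Across a period the outer electron is held more tightly (higher IE₁); down a group it sits in a higher shell, more shielded, and comes off more easily.
Neither a single period nor a single group — weigh both effects.
B > Rb: both effects reinforce here, so B is clearly the higher of the two.
Be > B: this pair runs against the simple trend — see the exception note.
He > Be: both effects reinforce here, so He is clearly the higher of the two.
Note the exception: Be has a higher first ionization energy than B, contrary to the simple trend — removing B's lone 2p electron is easier than breaking Be's filled 2s².
Tabulated first ionization energy (kJ/mol): He 2372, Be 900, B 801, Rb 403.
So from highest to lowest: He > Be > B > Rb.

He > Be > B > Rb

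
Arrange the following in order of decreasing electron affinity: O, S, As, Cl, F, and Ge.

Cl > F > S > O > Ge > As

O is in period 2, group 16; F is in period 2, group 17; S is in period 3, group 16; Cl is in period 3, group 17; Ge is in period 4, group 14; As is in period 4, group 15.
Electron affinity generally becomes more exothermic across a period toward the halogens and less exothermic down a group.
These span different periods and groups, so the two trends combine.
Ge > As: this pair runs against the simple trend — see the exception note.
O > Ge: both effects reinforce here, so O is clearly the higher of the two.
S > O: this pair runs against the simple trend — see the exception note.
F > S: both effects reinforce here, so F is clearly the higher of the two.
Cl > F: this pair runs against the simple trend — see the exception note.
Note the exception: Ge has a higher electron affinity than As, contrary to the simple trend — adding an electron to As's half-filled 4p³ is unfavourable, so Ge (4p²) has the more exothermic EA.
Note the exception: S has a higher electron affinity than O, contrary to the simple trend — the compact 2p subshell of O repels the added electron more than S's larger 3p does.
Note the exception: Cl has a higher electron affinity than F, contrary to the simple trend — F's small 2p subshell makes the incoming electron feel strong e⁻–e⁻ repulsion, so Cl actually releases more energy on gaining an electron.
For reference (kJ/mol): O 141, F 328, S 200, Cl 349, Ge 119, As 78.
So from highest to lowest: Cl > F > S > O > Ge > As.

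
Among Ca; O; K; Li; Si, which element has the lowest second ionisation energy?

The second ionization energy removes an electron from the +1 ion. For each element: Ca⁺ still has 1 valence electron; O⁺ still has 5 valence electrons; K⁺ is the bare [Ar] core; Li⁺ is the bare [He] core; Si⁺ still has 3 valence electrons.
Usually core removal costs more than valence removal, but here the competition is close: a tightly held n=2 valence electron can cost more to remove than an n=3 core electron, so the actual values have to decide it.
Valence configurations: Ca⁺ [Ar]4s¹, O⁺ [He]2s²2p³, Si⁺ [Ne]3s²3p¹.
Tabulated IE_2 (kJ/mol): Ca 1145, O 3388, K 3052, Li 7298, Si 1577.
Hence IE_2: Ca < Si < K < O < Li.

Ca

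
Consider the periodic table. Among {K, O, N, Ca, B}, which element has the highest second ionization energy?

O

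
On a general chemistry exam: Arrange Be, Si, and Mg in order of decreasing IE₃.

IE_3 is the cost of taking one more electron from the +2 cation: Be²⁺ is the bare [He] core; Si²⁺ still has 2 valence electrons; Mg²⁺ is the bare [Ne] core.
Core electrons are held far more tightly than valence electrons, so Mg and Be top the IE_3 order.
The numbers (kJ/mol): Be 14849, Si 3232, Mg 7733.
Putting it together, IE_3: Si < Mg < Be.

Be, Mg, Si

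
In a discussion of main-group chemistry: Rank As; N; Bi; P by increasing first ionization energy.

Bi < As < P < N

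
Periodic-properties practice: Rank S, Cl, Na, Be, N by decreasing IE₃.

Be > Na > N > Cl > S

Consider each +2 ion: S²⁺ still has 4 valence electrons; Cl²⁺ still has 5 valence electrons; Na²⁺ is already 1 electron into the core; Be²⁺ is the bare [He] core; N²⁺ still has 3 valence electrons.
Breaking into a closed-shell core is much more expensive than removing a leftover valence electron — Na and Be have the largest IE_3 here.
Valence configurations: S²⁺ [Ne]3s²3p², Cl²⁺ [Ne]3s²3p³, N²⁺ [He]2s²2p¹.
The numbers (kJ/mol): S 3357, Cl 3822, Na 6910, Be 14849, N 4578.
Hence IE_3: S < Cl < N < Na < Be.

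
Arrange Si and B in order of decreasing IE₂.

B > Si

Consider each +1 ion: Si⁺ still has 3 valence electrons; B⁺ still has 2 valence electrons.
All are still removing valence electrons, so compare the +1 ions as you would atoms: IE_2 generally rises across a period (higher Z_eff) and falls down a group (larger shell), subject to the usual subshell exceptions.
Valence configurations: Si⁺ [Ne]3s²3p¹, B⁺ [He]2s².
Tabulated IE_2 (kJ/mol): Si 1577, B 2427.
Putting it together, IE_2: Si < B.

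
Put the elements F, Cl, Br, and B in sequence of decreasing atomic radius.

B is in period 2, group 13; F is in period 2, group 17; Cl is in period 3, group 17; Br is in period 4, group 17.
Radius decreases left→right (rising Z_eff, same n) and increases top→bottom (higher n).
Neither a single period nor a single group — weigh both effects.
B > F: both are in period 2; the period trend gives B the larger value.
Cl > B: period and group pull opposite ways; the down-group shift dominates (99 vs 85 pm).
Br > Cl: they share group 17; the group trend gives Br the larger value.
Approximate values (pm): B 85, F 64, Cl 99, Br 114.
So from largest to smallest: Br > Cl > B > F.

Br > Cl > B > F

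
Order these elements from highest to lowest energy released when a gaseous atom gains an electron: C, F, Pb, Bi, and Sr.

F > C > Bi > Pb > Sr

C is in period 2, group 14; F is in period 2, group 17; Sr is in period 5, group 2; Pb is in period 6, group 14; Bi is in period 6, group 15.
EA tends to increase across a period and decrease down a group, though the pattern is less regular than for IE or radius.
These span different periods and groups, so the two trends combine.
Pb > Sr: the two effects oppose for this pair; the across-period effect wins (35 vs 5 kJ/mol).
Bi > Pb: Bi lies to the right of Pb in period 6, so the across-period effect alone puts Bi higher.
C > Bi: the two effects oppose for this pair; the down-group effect wins (122 vs 91 kJ/mol).
F > C: both are in period 2; the period trend gives F the larger value.
Approximate values (kJ/mol): C 122, F 328, Sr 5, Pb 35, Bi 91.
So from highest to lowest: F > C > Bi > Pb > Sr.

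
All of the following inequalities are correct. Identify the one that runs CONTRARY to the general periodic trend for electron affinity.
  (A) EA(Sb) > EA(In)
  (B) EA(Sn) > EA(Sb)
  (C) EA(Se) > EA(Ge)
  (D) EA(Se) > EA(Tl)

(B)

The general trend: electron affinity increases across a period and decreases down a group.
(A) Sb (period 5, group 15) vs In (period 5, group 13): the stated order agrees with the simple trend.
(B) Sn (period 5, group 14) vs Sb (period 5, group 15): the stated order contradicts the simple trend.
(C) Se (period 4, group 16) vs Ge (period 4, group 14): the stated order agrees with the simple trend.
(D) Se (period 4, group 16) vs Tl (period 6, group 13): the stated order agrees with the simple trend.
The exception is (B): adding an electron to Sb's half-filled 5p³ is unfavourable, so Sn has the more exothermic EA.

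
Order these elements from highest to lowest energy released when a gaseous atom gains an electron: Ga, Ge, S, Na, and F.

F > S > Ge > Na > Ga

F is in period 2, group 17; Na is in period 3, group 1; S is in period 3, group 16; Ga is in period 4, group 13; Ge is in period 4, group 14.
Adding an electron releases more energy for atoms nearer the top right (short of the noble gases).
Neither a single period nor a single group — weigh both effects.
Na > Ga: the two effects oppose for this pair; the down-group effect wins (53 vs 29 kJ/mol).
Ge > Na: period and group pull opposite ways; the across-period shift dominates (119 vs 53 kJ/mol).
S > Ge: relative to Ge, both the across-period and down-group shifts push S's electron affinity up.
F > S: both effects reinforce here, so F is clearly the higher of the two.
Approximate values (kJ/mol): F 328, Na 53, S 200, Ga 29, Ge 119.
So from highest to lowest: F > S > Ge > Na > Ga.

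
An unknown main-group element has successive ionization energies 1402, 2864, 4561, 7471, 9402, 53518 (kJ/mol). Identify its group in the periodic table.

Look for the largest jump between consecutive ionization energies: IE6/IE5 ≈ 5.7, far larger than any earlier ratio.
That jump marks the point where a core electron is being removed. So the atom has 5 valence electrons.
A main-group element with 5 valence electrons is in group 15.

Group 15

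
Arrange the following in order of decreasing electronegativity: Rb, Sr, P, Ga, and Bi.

P is in period 3, group 15; Ga is in period 4, group 13; Rb is in period 5, group 1; Sr is in period 5, group 2; Bi is in period 6, group 15.
Electronegativity increases across a period and decreases down a group, tracking effective nuclear charge and atomic size.
These span different periods and groups, so the two trends combine.
Sr > Rb: Sr lies to the right of Rb in period 5, so the across-period effect alone puts Sr higher.
Ga > Sr: both effects reinforce here, so Ga is clearly the higher of the two.
Bi > Ga: the two effects oppose for this pair; the across-period effect wins (2.02 vs 1.81).
P > Bi: P sits above Bi in group 15, so the down-group effect alone puts P higher.
Tabulated electronegativity (Pauling): P 2.19, Ga 1.81, Rb 0.82, Sr 0.95, Bi 2.02.
So from highest to lowest: P > Bi > Ga > Sr > Rb.

P > Bi > Ga > Sr > Rb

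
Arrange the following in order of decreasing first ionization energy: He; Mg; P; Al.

He is in period 1, group 18; Mg is in period 3, group 2; Al is in period 3, group 13; P is in period 3, group 15.
Removing the outermost electron gets harder across a period and easier down a group.
Neither a single period nor a single group — weigh both effects.
Mg > Al: this pair runs against the simple trend — see the exception note.
P > Mg: P lies to the right of Mg in period 3, so the across-period effect alone puts P higher.
He > P: relative to P, both the across-period and down-group shifts push He's first ionization energy up.
Note the exception: Mg has a higher first ionization energy than Al, contrary to the simple trend — Al's single 3p electron is easier to remove than one from Mg's filled 3s².
For reference (kJ/mol): He 2372, Mg 738, Al 578, P 1012.
So from highest to lowest: He > P > Mg > Al.

He > P > Mg > Al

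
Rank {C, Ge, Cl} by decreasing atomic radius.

Ge > Cl > C

C is in period 2, group 14; Cl is in period 3, group 17; Ge is in period 4, group 14.
Moving right in a period, electrons are added to the same shell under a stronger nuclear pull, so atoms get smaller; moving down, a new shell is opened and atoms get larger.
These span different periods and groups, so the two trends combine.
Cl > C: the two effects oppose for this pair; the down-group effect wins (99 vs 75 pm).
Ge > Cl: relative to Cl, both the across-period and down-group shifts push Ge's atomic radius up.
Approximate values (pm): C 75, Cl 99, Ge 121.
So from largest to smallest: Ge > Cl > C.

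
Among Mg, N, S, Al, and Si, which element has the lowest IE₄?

Si

After 3 electrons have been removed, what remains? Mg³⁺ is already 1 electron into the core; N³⁺ still has 2 valence electrons; S³⁺ still has 3 valence electrons; Al³⁺ is the bare [Ne] core; Si³⁺ still has 1 valence electron.
Core electrons are held far more tightly than valence electrons, so Mg and Al top the IE_4 order.
Valence configurations: N³⁺ [He]2s², S³⁺ [Ne]3s²3p¹, Si³⁺ [Ne]3s¹.
The numbers (kJ/mol): Mg 10543, N 7475, S 4556, Al 11577, Si 4356.
Overall IE_4 order: Si < S < N < Mg < Al.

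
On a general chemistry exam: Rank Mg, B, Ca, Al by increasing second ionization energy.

Ca < Mg < Al < B

Consider each +1 ion: Mg⁺ still has 1 valence electron; B⁺ still has 2 valence electrons; Ca⁺ still has 1 valence electron; Al⁺ still has 2 valence electrons.
All are still removing valence electrons, so compare the +1 ions as you would atoms: IE_2 generally rises across a period (higher Z_eff) and falls down a group (larger shell), subject to the usual subshell exceptions.
Valence configurations: Mg⁺ [Ne]3s¹, B⁺ [He]2s², Ca⁺ [Ar]4s¹, Al⁺ [Ne]3s².
Approximate IE_2 values (kJ/mol): Mg 1451, B 2427, Ca 1145, Al 1817.
Hence IE_2: Ca < Mg < Al < B.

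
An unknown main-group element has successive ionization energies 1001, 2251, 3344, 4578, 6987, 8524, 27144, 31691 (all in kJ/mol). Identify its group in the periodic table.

Group 16

Look for the largest jump between consecutive ionization energies: IE7/IE6 ≈ 3.2, far larger than any earlier ratio.
That jump marks the point where a core electron is being removed. So the atom has 6 valence electrons.
A main-group element with 6 valence electrons is in group 16.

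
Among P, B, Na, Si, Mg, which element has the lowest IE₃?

Consider each +2 ion: P²⁺ still has 3 valence electrons; B²⁺ still has 1 valence electron; Na²⁺ is already 1 electron into the core; Si²⁺ still has 2 valence electrons; Mg²⁺ is the bare [Ne] core.
Breaking into a closed-shell core is much more expensive than removing a leftover valence electron — Na and Mg have the largest IE_3 here.
Valence configurations: P²⁺ [Ne]3s²3p¹, B²⁺ [He]2s¹, Si²⁺ [Ne]3s².
P²⁺ loses a lone 3p electron whereas Si²⁺ must break into a filled 3s² pair, so IE_3(Si) > IE_3(P) even though P has the higher nuclear charge.
The numbers (kJ/mol): P 2914, B 3660, Na 6910, Si 3232, Mg 7733.
Putting it together, IE_3: P < Si < B < Na < Mg.

P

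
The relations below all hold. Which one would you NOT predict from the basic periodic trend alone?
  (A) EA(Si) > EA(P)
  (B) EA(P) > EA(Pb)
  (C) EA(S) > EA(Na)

The general trend: electron affinity increases across a period and decreases down a group.
(A) Si (period 3, group 14) vs P (period 3, group 15): the stated order contradicts the simple trend.
(B) P (period 3, group 15) vs Pb (period 6, group 14): the stated order agrees with the simple trend.
(C) S (period 3, group 16) vs Na (period 3, group 1): the stated order agrees with the simple trend.
The exception is (A): adding an electron to P's half-filled 3p³ is unfavourable, so Si (3p²) has the more exothermic EA.

(A)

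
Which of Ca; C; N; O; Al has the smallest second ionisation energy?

The second ionization energy removes an electron from the +1 ion. For each element: Ca⁺ still has 1 valence electron; C⁺ still has 3 valence electrons; N⁺ still has 4 valence electrons; O⁺ still has 5 valence electrons; Al⁺ still has 2 valence electrons.
All are still removing valence electrons, so compare the +1 ions as you would atoms: IE_2 generally rises across a period (higher Z_eff) and falls down a group (larger shell), subject to the usual subshell exceptions.
Valence configurations: Ca⁺ [Ar]4s¹, C⁺ [He]2s²2p¹, N⁺ [He]2s²2p², O⁺ [He]2s²2p³, Al⁺ [Ne]3s².
Approximate IE_2 values (kJ/mol): Ca 1145, C 2353, N 2856, O 3388, Al 1817.
Overall IE_2 order: Ca < Al < C < N < O.

Ca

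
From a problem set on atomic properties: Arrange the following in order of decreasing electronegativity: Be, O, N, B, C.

Be is in period 2, group 2; B is in period 2, group 13; C is in period 2, group 14; N is in period 2, group 15; O is in period 2, group 16.
Electronegativity increases across a period and decreases down a group, tracking effective nuclear charge and atomic size.
All lie in period 2, so electronegativity increases left to right.
So from highest to lowest: O > N > C > B > Be.

O > N > C > B > Be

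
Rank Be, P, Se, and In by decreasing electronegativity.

Se > P > In > Be

Be is in period 2, group 2; P is in period 3, group 15; Se is in period 4, group 16; In is in period 5, group 13.
Atoms toward the upper right of the periodic table pull bonding electrons most strongly.
These span different periods and groups, so the two trends combine.
In > Be: period and group pull opposite ways; the across-period shift dominates (1.78 vs 1.57).
P > In: both effects reinforce here, so P is clearly the higher of the two.
Se > P: the two effects oppose for this pair; the across-period effect wins (2.55 vs 2.19).
Tabulated electronegativity (Pauling): Be 1.57, P 2.19, Se 2.55, In 1.78.
So from highest to lowest: Se > P > In > Be.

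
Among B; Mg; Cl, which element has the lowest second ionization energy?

After 1 electron has been removed, what remains? B⁺ still has 2 valence electrons; Mg⁺ still has 1 valence electron; Cl⁺ still has 6 valence electrons.
All are still removing valence electrons, so compare the +1 ions as you would atoms: IE_2 generally rises across a period (higher Z_eff) and falls down a group (larger shell), subject to the usual subshell exceptions.
Valence configurations: B⁺ [He]2s², Mg⁺ [Ne]3s¹, Cl⁺ [Ne]3s²3p⁴.
The numbers (kJ/mol): B 2427, Mg 1451, Cl 2298.
Putting it together, IE_2: Mg < Cl < B.

Mg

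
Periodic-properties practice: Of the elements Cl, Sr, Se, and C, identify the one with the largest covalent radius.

Sr

Radius decreases left→right (rising Z_eff, same n) and increases top→bottom (higher n).
Neither a single period nor a single group — weigh both effects.
Cl > C: period and group pull opposite ways; the down-group shift dominates (99 vs 75 pm).
Se > Cl: both effects reinforce here, so Se is clearly the larger of the two.
Sr > Se: both effects reinforce here, so Sr is clearly the larger of the two.
For reference (pm): C 75, Cl 99, Se 116, Sr 185.
The largest covalent radius among these belongs to Sr.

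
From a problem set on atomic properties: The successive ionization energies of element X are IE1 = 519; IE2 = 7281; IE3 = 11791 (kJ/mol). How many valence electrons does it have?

Look for the largest jump between consecutive ionization energies: IE2/IE1 ≈ 14.0, far larger than any earlier ratio.
That jump marks the point where a core electron is being removed. So the atom has 1 valence electron.

1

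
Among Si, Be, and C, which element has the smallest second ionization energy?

Si

Consider each +1 ion: Si⁺ still has 3 valence electrons; Be⁺ still has 1 valence electron; C⁺ still has 3 valence electrons.
All are still removing valence electrons, so compare the +1 ions as you would atoms: IE_2 generally rises across a period (higher Z_eff) and falls down a group (larger shell), subject to the usual subshell exceptions.
Valence configurations: Si⁺ [Ne]3s²3p¹, Be⁺ [He]2s¹, C⁺ [He]2s²2p¹.
The numbers (kJ/mol): Si 1577, Be 1757, C 2353.
Overall IE_2 order: Si < Be < C.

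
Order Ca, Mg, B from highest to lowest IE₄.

The fourth ionization energy removes an electron from the +3 ion. For each element: Ca³⁺ is already 1 electron into the core; Mg³⁺ is already 1 electron into the core; B³⁺ is the bare [He] core.
All of these are removing an electron from a noble-gas core or deeper; the smaller core (lower principal quantum number) is held far more tightly, and within a period the higher nuclear charge binds the same core more tightly.
Approximate IE_4 values (kJ/mol): Ca 6491, Mg 10543, B 25026.
Hence IE_4: Ca < Mg < B.

B, Mg, Ca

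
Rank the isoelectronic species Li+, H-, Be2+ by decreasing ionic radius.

All of these have 2 electrons, so size is governed by nuclear charge alone: the more protons, the stronger the pull on the same electron cloud, and the smaller the ion.
Nuclear charges: Be2+ (Z=4), Li+ (Z=3), H- (Z=1).
Largest to smallest: H- > Li+ > Be2+.

H- > Li+ > Be2+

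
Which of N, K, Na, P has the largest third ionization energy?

Na

The third ionization energy removes an electron from the +2 ion. For each element: N²⁺ still has 3 valence electrons; K²⁺ is already 1 electron into the core; Na²⁺ is already 1 electron into the core; P²⁺ still has 3 valence electrons.
Usually core removal costs more than valence removal, but here the competition is close: a tightly held n=2 valence electron can cost more to remove than an n=3 core electron, so the actual values have to decide it.
Valence configurations: N²⁺ [He]2s²2p¹, P²⁺ [Ne]3s²3p¹.
Approximate IE_3 values (kJ/mol): N 4578, K 4420, Na 6910, P 2914.
Hence IE_3: P < K < N < Na.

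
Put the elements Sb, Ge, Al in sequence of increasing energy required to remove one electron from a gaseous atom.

Al, Ge, Sb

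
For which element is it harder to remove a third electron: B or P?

B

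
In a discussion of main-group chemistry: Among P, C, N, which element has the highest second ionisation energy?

N

The second ionization energy removes an electron from the +1 ion. For each element: P⁺ still has 4 valence electrons; C⁺ still has 3 valence electrons; N⁺ still has 4 valence electrons.
All are still removing valence electrons, so compare the +1 ions as you would atoms: IE_2 generally rises across a period (higher Z_eff) and falls down a group (larger shell), subject to the usual subshell exceptions.
Valence configurations: P⁺ [Ne]3s²3p², C⁺ [He]2s²2p¹, N⁺ [He]2s²2p².
Approximate IE_2 values (kJ/mol): P 1907, C 2353, N 2856.
Putting it together, IE_2: P < C < N.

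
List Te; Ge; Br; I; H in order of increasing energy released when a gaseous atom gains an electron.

H is in period 1, group 1; Ge is in period 4, group 14; Br is in period 4, group 17; Te is in period 5, group 16; I is in period 5, group 17.
Adding an electron releases more energy for atoms nearer the top right (short of the noble gases).
These span different periods and groups, so the two trends combine.
Ge > H: the two effects oppose for this pair; the across-period effect wins (119 vs 73 kJ/mol).
Te > Ge: period and group pull opposite ways; the across-period shift dominates (190 vs 119 kJ/mol).
I > Te: I lies to the right of Te in period 5, so the across-period effect alone puts I higher.
Br > I: they share group 17; the group trend gives Br the larger value.
Approximate values (kJ/mol): H 73, Ge 119, Br 325, Te 190, I 295.
So from lowest to highest: H < Ge < Te < I < Br.

H < Ge < Te < I < Br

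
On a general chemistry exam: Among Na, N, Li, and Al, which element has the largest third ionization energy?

The third ionization energy removes an electron from the +2 ion. For each element: Na²⁺ is already 1 electron into the core; N²⁺ still has 3 valence electrons; Li²⁺ is already 1 electron into the core; Al²⁺ still has 1 valence electron.
Breaking into a closed-shell core is much more expensive than removing a leftover valence electron — Na and Li have the largest IE_3 here.
Valence configurations: N²⁺ [He]2s²2p¹, Al²⁺ [Ne]3s¹.
The numbers (kJ/mol): Na 6910, N 4578, Li 11815, Al 2745.
So the third ionization energies run Al < N < Na < Li.

Li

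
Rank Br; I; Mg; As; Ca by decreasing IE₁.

Br > I > As > Mg > Ca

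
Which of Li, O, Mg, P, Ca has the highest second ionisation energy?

Li

Consider each +1 ion: Li⁺ is the bare [He] core; O⁺ still has 5 valence electrons; Mg⁺ still has 1 valence electron; P⁺ still has 4 valence electrons; Ca⁺ still has 1 valence electron.
Pulling an electron out of a noble-gas core costs far more than removing a remaining valence electron, so Li sits at the high end of IE_2.
Valence configurations: O⁺ [He]2s²2p³, Mg⁺ [Ne]3s¹, P⁺ [Ne]3s²3p², Ca⁺ [Ar]4s¹.
The numbers (kJ/mol): Li 7298, O 3388, Mg 1451, P 1907, Ca 1145.
Overall IE_2 order: Ca < Mg < P < O < Li.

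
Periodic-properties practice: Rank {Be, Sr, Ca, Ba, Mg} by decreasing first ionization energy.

Be > Mg > Ca > Sr > Ba

Across a period the outer electron is held more tightly (higher IE₁); down a group it sits in a higher shell, more shielded, and comes off more easily.
All are in group 2, so first ionization energy increases up the group.
So from highest to lowest: Be > Mg > Ca > Sr > Ba.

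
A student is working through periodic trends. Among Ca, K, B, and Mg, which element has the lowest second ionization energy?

Ca

IE_2 is the cost of taking one more electron from the +1 cation: Ca⁺ still has 1 valence electron; K⁺ is the bare [Ar] core; B⁺ still has 2 valence electrons; Mg⁺ still has 1 valence electron.
Core electrons are held far more tightly than valence electrons, so K tops the IE_2 order.
Valence configurations: Ca⁺ [Ar]4s¹, B⁺ [He]2s², Mg⁺ [Ne]3s¹.
The numbers (kJ/mol): Ca 1145, K 3052, B 2427, Mg 1451.
Hence IE_2: Ca < Mg < B < K.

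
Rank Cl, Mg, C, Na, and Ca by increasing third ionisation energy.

Cl < C < Ca < Na < Mg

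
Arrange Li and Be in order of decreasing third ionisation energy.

The third ionization energy removes an electron from the +2 ion. For each element: Li²⁺ is already 1 electron into the core; Be²⁺ is the bare [He] core.
All of these are removing an electron from a noble-gas core or deeper; the smaller core (lower principal quantum number) is held far more tightly, and within a period the higher nuclear charge binds the same core more tightly.
The numbers (kJ/mol): Li 11815, Be 14849.
Hence IE_3: Li < Be.

Be > Li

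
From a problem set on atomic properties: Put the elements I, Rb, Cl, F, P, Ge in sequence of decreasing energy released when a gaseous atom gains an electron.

Electron affinity generally becomes more exothermic across a period toward the halogens and less exothermic down a group.
Neither a single period nor a single group — weigh both effects.
P > Rb: relative to Rb, both the across-period and down-group shifts push P's electron affinity up.
Ge > P: this pair runs against the simple trend — see the exception note.
I > Ge: the two effects oppose for this pair; the across-period effect wins (295 vs 119 kJ/mol).
F > I: F sits above I in group 17, so the down-group effect alone puts F higher.
Cl > F: this pair runs against the simple trend — see the exception note.
Note the exception: Ge has a higher electron affinity than P, contrary to the simple trend — adding an electron to P's half-filled np³ subshell costs electron-pairing energy.
Note the exception: Cl has a higher electron affinity than F, contrary to the simple trend — F's small 2p subshell makes the incoming electron feel strong e⁻–e⁻ repulsion, so Cl actually releases more energy on gaining an electron.
Tabulated electron affinity (kJ/mol): F 328, P 72, Cl 349, Ge 119, Rb 47, I 295.
So from highest to lowest: Cl > F > I > Ge > P > Rb.

Cl, F, I, Ge, P, Rb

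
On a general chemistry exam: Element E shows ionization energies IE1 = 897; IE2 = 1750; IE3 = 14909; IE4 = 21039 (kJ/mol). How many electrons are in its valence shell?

2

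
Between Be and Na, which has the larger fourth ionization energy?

Be

IE_4 is the cost of taking one more electron from the +3 cation: Be³⁺ is already 1 electron into the core; Na³⁺ is already 2 electrons into the core.
All of these are removing an electron from a noble-gas core or deeper; the smaller core (lower principal quantum number) is held far more tightly, and within a period the higher nuclear charge binds the same core more tightly.
Approximate IE_4 values (kJ/mol): Be 21007, Na 9543.
Hence IE_4: Na < Be.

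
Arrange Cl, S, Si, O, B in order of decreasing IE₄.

B > O > Cl > S > Si

Consider each +3 ion: Cl³⁺ still has 4 valence electrons; S³⁺ still has 3 valence electrons; Si³⁺ still has 1 valence electron; O³⁺ still has 3 valence electrons; B³⁺ is the bare [He] core.
Core electrons are held far more tightly than valence electrons, so B tops the IE_4 order.
Valence configurations: Cl³⁺ [Ne]3s²3p², S³⁺ [Ne]3s²3p¹, Si³⁺ [Ne]3s¹, O³⁺ [He]2s²2p¹.
Approximate IE_4 values (kJ/mol): Cl 5159, S 4556, Si 4356, O 7469, B 25026.
Hence IE_4: Si < S < Cl < O < B.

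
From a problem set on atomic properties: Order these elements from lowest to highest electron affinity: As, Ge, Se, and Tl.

Tl < As < Ge < Se

Ge is in period 4, group 14; As is in period 4, group 15; Se is in period 4, group 16; Tl is in period 6, group 13.
Atoms with high Z_eff and room in the valence shell (especially the halogens) have the most exothermic electron affinities.
Here both period and group differ, so the two effects have to be weighed against each other.
As > Tl: both effects reinforce here, so As is clearly the higher of the two.
Ge > As: this pair runs against the simple trend — see the exception note.
Se > Ge: Se lies to the right of Ge in period 4, so the across-period effect alone puts Se higher.
Note the exception: Ge has a higher electron affinity than As, contrary to the simple trend — adding an electron to As's half-filled 4p³ is unfavourable, so Ge (4p²) has the more exothermic EA.
For reference (kJ/mol): Ge 119, As 78, Se 195, Tl 19.
So from lowest to highest: Tl < As < Ge < Se.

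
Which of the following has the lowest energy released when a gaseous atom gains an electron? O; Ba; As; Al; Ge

O is in period 2, group 16; Al is in period 3, group 13; Ge is in period 4, group 14; As is in period 4, group 15; Ba is in period 6, group 2.
Electron affinity generally becomes more exothermic across a period toward the halogens and less exothermic down a group.
These span different periods and groups, so the two trends combine.
Al > Ba: both effects reinforce here, so Al is clearly the higher of the two.
As > Al: period and group pull opposite ways; the across-period shift dominates (78 vs 42 kJ/mol).
Ge > As: this pair runs against the simple trend — see the exception note.
O > Ge: both effects reinforce here, so O is clearly the higher of the two.
Note the exception: Ge has a higher electron affinity than As, contrary to the simple trend — adding an electron to As's half-filled 4p³ is unfavourable, so Ge (4p²) has the more exothermic EA.
Tabulated electron affinity (kJ/mol): O 141, Al 42, Ge 119, As 78, Ba 14.
The lowest energy released when a gaseous atom gains an electron among these belongs to Ba.

Ba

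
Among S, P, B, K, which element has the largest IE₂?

K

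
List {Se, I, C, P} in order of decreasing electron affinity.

I, Se, C, P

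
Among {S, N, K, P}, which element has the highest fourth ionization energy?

The fourth ionization energy removes an electron from the +3 ion. For each element: S³⁺ still has 3 valence electrons; N³⁺ still has 2 valence electrons; K³⁺ is already 2 electrons into the core; P³⁺ still has 2 valence electrons.
Usually core removal costs more than valence removal, but here the competition is close: a tightly held n=2 valence electron can cost more to remove than an n=3 core electron, so the actual values have to decide it.
Valence configurations: S³⁺ [Ne]3s²3p¹, N³⁺ [He]2s², P³⁺ [Ne]3s².
S³⁺ loses a lone 3p electron whereas P³⁺ must break into a filled 3s² pair, so IE_4(P) > IE_4(S) even though S has the higher nuclear charge.
Approximate IE_4 values (kJ/mol): S 4556, N 7475, K 5877, P 4964.
Hence IE_4: S < P < K < N.

N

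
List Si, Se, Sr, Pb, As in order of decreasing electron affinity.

Si is in period 3, group 14; As is in period 4, group 15; Se is in period 4, group 16; Sr is in period 5, group 2; Pb is in period 6, group 14.
Atoms with high Z_eff and room in the valence shell (especially the halogens) have the most exothermic electron affinities.
Here both period and group differ, so the two effects have to be weighed against each other.
Pb > Sr: period and group pull opposite ways; the across-period shift dominates (35 vs 5 kJ/mol).
As > Pb: both effects reinforce here, so As is clearly the higher of the two.
Si > As: period and group pull opposite ways; the down-group shift dominates (134 vs 78 kJ/mol).
Se > Si: the two effects oppose for this pair; the across-period effect wins (195 vs 134 kJ/mol).
Approximate values (kJ/mol): Si 134, As 78, Se 195, Sr 5, Pb 35.
So from highest to lowest: Se > Si > As > Pb > Sr.

Se > Si > As > Pb > Sr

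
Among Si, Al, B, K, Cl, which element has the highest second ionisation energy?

Consider each +1 ion: Si⁺ still has 3 valence electrons; Al⁺ still has 2 valence electrons; B⁺ still has 2 valence electrons; K⁺ is the bare [Ar] core; Cl⁺ still has 6 valence electrons.
Breaking into a closed-shell core is much more expensive than removing a leftover valence electron — K has the largest IE_2 here.
Valence configurations: Si⁺ [Ne]3s²3p¹, Al⁺ [Ne]3s², B⁺ [He]2s², Cl⁺ [Ne]3s²3p⁴.
Si⁺ loses a lone 3p electron whereas Al⁺ must break into a filled 3s² pair, so IE_2(Al) > IE_2(Si) even though Si has the higher nuclear charge.
Tabulated IE_2 (kJ/mol): Si 1577, Al 1817, B 2427, K 3052, Cl 2298.
Overall IE_2 order: Si < Al < Cl < B < K.

K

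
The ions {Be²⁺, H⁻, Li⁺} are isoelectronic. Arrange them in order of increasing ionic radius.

Be²⁺ < Li⁺ < H⁻

All of these have 2 electrons, so size is governed by nuclear charge alone: the more protons, the stronger the pull on the same electron cloud, and the smaller the ion.
Nuclear charges: Be²⁺ (Z=4), Li⁺ (Z=3), H⁻ (Z=1).
Smallest to largest: Be²⁺ < Li⁺ < H⁻.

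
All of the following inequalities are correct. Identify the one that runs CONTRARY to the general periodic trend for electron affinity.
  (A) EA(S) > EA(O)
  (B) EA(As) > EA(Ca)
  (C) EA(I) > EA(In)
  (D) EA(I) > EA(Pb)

(A)

The general trend: electron affinity increases across a period and decreases down a group.
(A) S (period 3, group 16) vs O (period 2, group 16): the stated order contradicts the simple trend.
(B) As (period 4, group 15) vs Ca (period 4, group 2): the stated order agrees with the simple trend.
(C) I (period 5, group 17) vs In (period 5, group 13): the stated order agrees with the simple trend.
(D) I (period 5, group 17) vs Pb (period 6, group 14): the stated order agrees with the simple trend.
The exception is (A): the compact 2p subshell of O repels the added electron more than S's larger 3p does.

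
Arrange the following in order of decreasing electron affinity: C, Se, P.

C is in period 2, group 14; P is in period 3, group 15; Se is in period 4, group 16.
Electron affinity generally becomes more exothermic across a period toward the halogens and less exothermic down a group.
These sit on a diagonal, where the across-period and down-group effects partly cancel.
C > P: period and group pull opposite ways; the down-group shift dominates (122 vs 72 kJ/mol).
Se > C: the two effects oppose for this pair; the across-period effect wins (195 vs 122 kJ/mol).
Tabulated electron affinity (kJ/mol): C 122, P 72, Se 195.
So from highest to lowest: Se > C > P.

Se > C > P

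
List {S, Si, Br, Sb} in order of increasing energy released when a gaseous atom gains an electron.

Si is in period 3, group 14; S is in period 3, group 16; Br is in period 4, group 17; Sb is in period 5, group 15.
EA tends to increase across a period and decrease down a group, though the pattern is less regular than for IE or radius.
These span different periods and groups, so the two trends combine.
Si > Sb: period and group pull opposite ways; the down-group shift dominates (134 vs 103 kJ/mol).
S > Si: S lies to the right of Si in period 3, so the across-period effect alone puts S higher.
Br > S: the two effects oppose for this pair; the across-period effect wins (325 vs 200 kJ/mol).
For reference (kJ/mol): Si 134, S 200, Br 325, Sb 103.
So from lowest to highest: Sb < Si < S < Br.

Sb < Si < S < Br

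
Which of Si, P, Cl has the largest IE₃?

Cl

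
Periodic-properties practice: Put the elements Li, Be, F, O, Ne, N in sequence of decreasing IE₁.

Ne, F, N, O, Be, Li

Li is in period 2, group 1; Be is in period 2, group 2; N is in period 2, group 15; O is in period 2, group 16; F is in period 2, group 17; Ne is in period 2, group 18.
First ionization energy rises across a period (greater Z_eff holds electrons more tightly) and falls down a group (valence electrons are farther from the nucleus).
All lie in period 2; the across-period trend (first ionization energy increases left to right) applies, with the exception below.
Note the exception: N has a higher first ionization energy than O, contrary to the simple trend — pairing an electron in O's 2p⁴ costs repulsion energy, so O ionizes more easily than half-filled N (2p³).
Approximate values (kJ/mol): Li 520, Be 900, N 1402, O 1314, F 1681, Ne 2081.
So from highest to lowest: Ne > F > N > O > Be > Li.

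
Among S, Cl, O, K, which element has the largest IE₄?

O

The fourth ionization energy removes an electron from the +3 ion. For each element: S³⁺ still has 3 valence electrons; Cl³⁺ still has 4 valence electrons; O³⁺ still has 3 valence electrons; K³⁺ is already 2 electrons into the core.
Usually core removal costs more than valence removal, but here the competition is close: a tightly held n=2 valence electron can cost more to remove than an n=3 core electron, so the actual values have to decide it.
Valence configurations: S³⁺ [Ne]3s²3p¹, Cl³⁺ [Ne]3s²3p², O³⁺ [He]2s²2p¹.
Approximate IE_4 values (kJ/mol): S 4556, Cl 5159, O 7469, K 5877.
So the fourth ionization energies run S < Cl < K < O.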